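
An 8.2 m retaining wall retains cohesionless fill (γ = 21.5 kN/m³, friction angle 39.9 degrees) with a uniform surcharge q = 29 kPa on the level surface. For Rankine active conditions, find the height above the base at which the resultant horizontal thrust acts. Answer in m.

3.07 m

K_a = 0.2184.
Triangular part P₁ = ½K_aγH² = 157.9 at H/3 = 2.733 m; rectangular part P₂ = K_a q H = 51.94 at H/2 = 4.100 m.
ȳ = (P₁·2.733 + P₂·4.100)/(P₁+P₂) = 3.072 m.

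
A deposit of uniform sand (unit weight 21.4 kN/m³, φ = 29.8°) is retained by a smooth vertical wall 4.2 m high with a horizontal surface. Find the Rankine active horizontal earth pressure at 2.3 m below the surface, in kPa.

K_a = (1 − sin φ)/(1 + sin φ) = 0.3360.
σ_h = K_a γ z = 0.3360 × 21.4 × 2.3 = 16.54 kPa.

16.5 kPa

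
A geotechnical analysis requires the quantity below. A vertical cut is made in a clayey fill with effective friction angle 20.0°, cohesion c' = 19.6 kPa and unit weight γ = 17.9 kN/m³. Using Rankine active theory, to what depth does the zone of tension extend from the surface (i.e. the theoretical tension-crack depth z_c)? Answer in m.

K_a = tan²(45° − 20.0°/2) = 0.4903; √K_a = 0.7002.
The active pressure is zero where K_a γ z = 2c√K_a, so z_c = 2c/(γ√K_a) = 2×19.6/(17.9×0.7002) = 3.128 m.

3.13 m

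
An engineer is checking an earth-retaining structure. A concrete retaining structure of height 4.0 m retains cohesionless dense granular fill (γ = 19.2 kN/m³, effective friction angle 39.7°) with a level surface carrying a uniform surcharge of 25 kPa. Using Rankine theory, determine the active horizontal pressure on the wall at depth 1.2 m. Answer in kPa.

10.6 kPa

K_a = (1 − sin φ)/(1 + sin φ) = 0.2204.
σ_v = γz + q = 19.2 × 1.2 + 25 = 48.04 kPa.
σ_h = K_a σ_v = 0.2204 × 48.04 = 10.59 kPa.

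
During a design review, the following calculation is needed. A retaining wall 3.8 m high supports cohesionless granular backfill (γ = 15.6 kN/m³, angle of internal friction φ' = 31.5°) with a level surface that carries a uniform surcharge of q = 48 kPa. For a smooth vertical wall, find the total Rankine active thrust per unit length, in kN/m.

K_a = tan²(45° − φ/2) = 0.3136.
Soil triangle: ½ K_a γ H² = 0.5×0.3136×15.6×3.8² = 35.32 kN/m.
Surcharge rectangle: K_a q H = 0.3136×48×3.8 = 57.21 kN/m.
Total = 35.32 + 57.21 = 92.53 kN/m.

92.5 kN/m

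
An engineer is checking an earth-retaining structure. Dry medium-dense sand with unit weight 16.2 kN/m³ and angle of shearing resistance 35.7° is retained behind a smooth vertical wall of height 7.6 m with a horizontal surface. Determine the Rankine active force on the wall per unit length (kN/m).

K_a = tan²(45° − φ/2) = 0.2630.
P_a = ½ K_a γ H² = 0.5 × 0.2630 × 16.2 × 7.6² = 123.0 kN/m.

123 kN/m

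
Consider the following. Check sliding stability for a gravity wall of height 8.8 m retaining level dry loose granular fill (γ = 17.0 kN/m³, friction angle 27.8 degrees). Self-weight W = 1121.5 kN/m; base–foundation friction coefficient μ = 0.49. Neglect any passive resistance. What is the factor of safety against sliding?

K_a = tan²(45° − 27.8°/2) = 0.3639.
P_a = ½K_aγH² = 0.5×0.3639×17.0×8.8² = 239.5 kN/m, acting at H/3 = 2.933 m above the base.
FS_sliding = μW / P_a = 0.49×1121.5 / 239.5 = 2.294.

2.29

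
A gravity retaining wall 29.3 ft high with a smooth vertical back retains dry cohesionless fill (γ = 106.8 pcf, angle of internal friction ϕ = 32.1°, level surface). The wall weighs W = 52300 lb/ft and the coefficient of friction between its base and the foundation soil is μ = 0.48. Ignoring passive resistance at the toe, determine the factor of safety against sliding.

1.79

K_a = tan²(45° − 32.1°/2) = 0.3060.
P_a = ½K_aγH² = 0.5×0.3060×106.8×29.3² = 14030 lb/ft, acting at H/3 = 9.767 ft above the base.
FS_sliding = μW / P_a = 0.48×52300 / 14030 = 1.790.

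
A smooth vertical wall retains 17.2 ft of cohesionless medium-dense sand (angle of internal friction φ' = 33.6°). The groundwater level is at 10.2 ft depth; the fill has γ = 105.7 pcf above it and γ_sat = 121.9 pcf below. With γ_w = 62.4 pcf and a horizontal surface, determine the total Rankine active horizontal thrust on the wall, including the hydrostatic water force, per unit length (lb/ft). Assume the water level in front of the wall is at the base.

5700 lb/ft

K_a = tan²(45° − φ/2) = 0.2875.
γ' = 121.9 − 62.4 = 59.50 pcf. Depth below WT = 7.0 ft.
σ'_h at WT = K_a γ d_w = 310.0 psf; at base = 310.0 + K_a γ' × 7.0 = 429.7 psf.
P₁ (0–10.2 ft) = ½×310.0×10.2 = 1581. P₂ (10.2–17.2 ft) = ½(310.0+429.7)×7.0 = 2589.
P_w = ½ γ_w h₂² = 0.5×62.4×7.0² = 1529. Total = 1581+2589+1529 = 5699 lb/ft.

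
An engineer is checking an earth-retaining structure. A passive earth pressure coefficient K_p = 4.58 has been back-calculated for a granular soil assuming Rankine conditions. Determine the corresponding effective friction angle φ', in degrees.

K_p = (1+sin φ)/(1−sin φ) ⇒ sin φ = (K_p − 1)/(K_p + 1) = 0.6416.
φ = arcsin(0.6416) = 39.91°.

39.9°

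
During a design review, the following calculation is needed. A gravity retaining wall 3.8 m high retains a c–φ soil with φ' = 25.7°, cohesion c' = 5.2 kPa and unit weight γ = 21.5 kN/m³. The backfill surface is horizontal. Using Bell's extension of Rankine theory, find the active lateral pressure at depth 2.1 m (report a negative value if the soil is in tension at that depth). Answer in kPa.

11.3 kPa

K_a = (1 − sin φ)/(1 + sin φ) = 0.3950.
σ_a = K_a γ z − 2c√K_a = 0.3950×21.5×2.1 − 2×5.2×0.6285 = 11.30 kPa.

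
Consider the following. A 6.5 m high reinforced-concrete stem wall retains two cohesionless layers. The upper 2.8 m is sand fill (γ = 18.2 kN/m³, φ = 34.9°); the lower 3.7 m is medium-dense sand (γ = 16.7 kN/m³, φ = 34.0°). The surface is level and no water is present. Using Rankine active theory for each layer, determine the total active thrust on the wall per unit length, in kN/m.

K_a1 = tan²(45°−34.9°/2) = 0.2721; K_a2 = tan²(45°−34.0°/2) = 0.2827.
Layer 1: σ at base = K_a1 γ₁ h₁ = 13.87 kPa; P₁ = ½×13.87×2.8 = 19.42.
Layer 2: σ_v at top = γ₁h₁ = 50.96; σ_h top = K_a2×50.96 = 14.41; σ_h base = K_a2×(50.96+16.7×3.7) = 31.88.
P₂ = ½(14.41+31.88)×3.7 = 85.62. Total P_a = 19.42+85.62 = 105.0 kN/m.

105 kN/m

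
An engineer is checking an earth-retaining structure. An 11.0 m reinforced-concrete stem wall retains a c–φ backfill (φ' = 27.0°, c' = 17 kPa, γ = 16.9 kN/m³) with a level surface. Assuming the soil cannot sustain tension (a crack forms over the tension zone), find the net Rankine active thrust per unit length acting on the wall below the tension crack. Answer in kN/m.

K_a = 0.3755; √K_a = 0.6128.
Tension-crack depth z_c = 2c/(γ√K_a) = 2×17/(16.9×0.6128) = 3.283 m.
σ_a at base = K_a γ H − 2c√K_a = 0.3755×16.9×11.0 − 2×17×0.6128 = 48.97 kPa.
P_a = ½ × 48.97 × (H − z_c) = 0.5×48.97×7.717 = 189.0 kN/m.

189 kN/m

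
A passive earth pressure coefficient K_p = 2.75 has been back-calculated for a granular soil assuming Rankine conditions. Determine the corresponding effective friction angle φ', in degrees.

27.8°

K_p = (1+sin φ)/(1−sin φ) ⇒ sin φ = (K_p − 1)/(K_p + 1) = 0.4667.
φ = arcsin(0.4667) = 27.82°.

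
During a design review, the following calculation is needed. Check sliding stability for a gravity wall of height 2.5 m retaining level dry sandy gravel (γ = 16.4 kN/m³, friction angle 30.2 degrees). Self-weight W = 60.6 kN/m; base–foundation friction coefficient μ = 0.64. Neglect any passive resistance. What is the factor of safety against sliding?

K_a = tan²(45° − 30.2°/2) = 0.3307.
P_a = ½K_aγH² = 0.5×0.3307×16.4×2.5² = 16.95 kN/m, acting at H/3 = 0.8333 m above the base.
FS_sliding = μW / P_a = 0.64×60.6 / 16.95 = 2.289.

2.29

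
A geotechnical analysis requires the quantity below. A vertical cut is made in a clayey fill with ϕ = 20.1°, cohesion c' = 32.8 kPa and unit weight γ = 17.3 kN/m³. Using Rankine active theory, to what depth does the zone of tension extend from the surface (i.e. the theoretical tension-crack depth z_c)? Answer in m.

K_a = tan²(45° − 20.1°/2) = 0.4885; √K_a = 0.6989.
The active pressure is zero where K_a γ z = 2c√K_a, so z_c = 2c/(γ√K_a) = 2×32.8/(17.3×0.6989) = 5.425 m.

5.43 m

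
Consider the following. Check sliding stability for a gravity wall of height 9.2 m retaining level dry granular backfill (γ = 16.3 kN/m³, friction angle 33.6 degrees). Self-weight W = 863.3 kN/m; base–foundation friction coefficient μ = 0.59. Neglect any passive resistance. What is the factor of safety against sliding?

K_a = tan²(45° − 33.6°/2) = 0.2875.
P_a = ½K_aγH² = 0.5×0.2875×16.3×9.2² = 198.3 kN/m, acting at H/3 = 3.067 m above the base.
FS_sliding = μW / P_a = 0.59×863.3 / 198.3 = 2.568.

2.57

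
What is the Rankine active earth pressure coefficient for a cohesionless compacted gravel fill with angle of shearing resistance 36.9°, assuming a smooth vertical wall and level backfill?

0.250

K_a = tan²(45° − φ/2) = tan²(26.55°) = 0.2497.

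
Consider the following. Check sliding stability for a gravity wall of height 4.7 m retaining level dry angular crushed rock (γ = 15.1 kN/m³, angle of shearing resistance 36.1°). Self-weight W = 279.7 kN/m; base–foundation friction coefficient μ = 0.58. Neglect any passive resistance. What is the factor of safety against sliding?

3.76

K_a = tan²(45° − 36.1°/2) = 0.2585.
P_a = ½K_aγH² = 0.5×0.2585×15.1×4.7² = 43.11 kN/m, acting at H/3 = 1.567 m above the base.
FS_sliding = μW / P_a = 0.58×279.7 / 43.11 = 3.763.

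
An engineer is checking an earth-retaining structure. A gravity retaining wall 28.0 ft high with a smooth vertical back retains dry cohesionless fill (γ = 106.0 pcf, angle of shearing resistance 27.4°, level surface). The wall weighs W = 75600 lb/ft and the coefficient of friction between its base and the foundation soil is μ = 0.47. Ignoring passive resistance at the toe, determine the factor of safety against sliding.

K_a = tan²(45° − 27.4°/2) = 0.3697.
P_a = ½K_aγH² = 0.5×0.3697×106.0×28.0² = 15360 lb/ft, acting at H/3 = 9.333 ft above the base.
FS_sliding = μW / P_a = 0.47×75600 / 15360 = 2.313.

2.31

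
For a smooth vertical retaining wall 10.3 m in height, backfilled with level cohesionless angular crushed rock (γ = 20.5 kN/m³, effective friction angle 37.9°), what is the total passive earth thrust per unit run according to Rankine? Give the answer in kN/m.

K_p = tan²(45° + φ/2) = 4.185.
P_p = ½ K_p γ H² = 0.5 × 4.185 × 20.5 × 10.3² = 4551 kN/m.

4550 kN/m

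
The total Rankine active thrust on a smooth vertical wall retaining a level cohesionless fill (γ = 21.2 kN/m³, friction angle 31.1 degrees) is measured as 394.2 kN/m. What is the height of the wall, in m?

K_a = 0.3188. P_a = ½ K_a γ H² ⇒ H = √(2P_a/(K_a γ)).
H = √(2×394.2/(0.3188×21.2)) = 10.80 m.

10.8 m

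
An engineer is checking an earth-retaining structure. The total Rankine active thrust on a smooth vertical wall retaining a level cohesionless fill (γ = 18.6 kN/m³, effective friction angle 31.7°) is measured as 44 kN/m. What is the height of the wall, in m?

K_a = 0.3111. P_a = ½ K_a γ H² ⇒ H = √(2P_a/(K_a γ)).
H = √(2×44/(0.3111×18.6)) = 3.900 m.

3.90 m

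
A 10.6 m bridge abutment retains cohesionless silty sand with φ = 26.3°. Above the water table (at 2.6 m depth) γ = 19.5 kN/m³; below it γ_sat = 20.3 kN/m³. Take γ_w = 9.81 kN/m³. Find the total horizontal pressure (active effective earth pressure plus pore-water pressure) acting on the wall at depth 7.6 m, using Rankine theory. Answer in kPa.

K_a = (1 − sin φ)/(1 + sin φ) = 0.3859.
γ' = 20.3 − 9.81 = 10.49 kN/m³.
Effective vertical stress at 7.6 m: σ'_v = 19.5×2.6 + 10.49×5.00 = 103.2 kPa.
σ'_h = K_a σ'_v = 0.3859 × 103.2 = 39.81 kPa; u = γ_w × 5.00 = 49.05 kPa.
Total σ_h = 39.81 + 49.05 = 88.86 kPa.

88.9 kPa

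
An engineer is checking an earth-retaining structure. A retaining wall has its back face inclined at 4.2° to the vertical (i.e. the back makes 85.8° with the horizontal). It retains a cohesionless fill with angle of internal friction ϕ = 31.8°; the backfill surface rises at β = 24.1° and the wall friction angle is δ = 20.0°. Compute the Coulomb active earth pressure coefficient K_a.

0.475

K_a = sin²(α+φ) / [sin²α · sin(α−δ) · (1 + √{sin(φ+δ)sin(φ−β) / (sin(α−δ)sin(α+β))})²].
With α = 85.8°, φ = 31.8°, δ = 20.0°, β = 24.1°: K_a = 0.4747.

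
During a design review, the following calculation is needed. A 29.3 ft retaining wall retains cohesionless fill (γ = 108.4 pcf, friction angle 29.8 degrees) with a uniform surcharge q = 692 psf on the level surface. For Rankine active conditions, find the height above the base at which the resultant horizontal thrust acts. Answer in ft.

K_a = 0.3360.
Triangular part P₁ = ½K_aγH² = 15640 at H/3 = 9.767 ft; rectangular part P₂ = K_a q H = 6813 at H/2 = 14.65 ft.
ȳ = (P₁·9.767 + P₂·14.65)/(P₁+P₂) = 11.25 ft.

11.2 ft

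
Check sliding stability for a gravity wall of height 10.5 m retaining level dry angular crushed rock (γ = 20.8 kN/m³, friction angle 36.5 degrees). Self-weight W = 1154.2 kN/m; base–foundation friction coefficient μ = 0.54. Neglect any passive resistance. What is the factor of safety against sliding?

K_a = tan²(45° − 36.5°/2) = 0.2541.
P_a = ½K_aγH² = 0.5×0.2541×20.8×10.5² = 291.3 kN/m, acting at H/3 = 3.500 m above the base.
FS_sliding = μW / P_a = 0.54×1154.2 / 291.3 = 2.140.

2.14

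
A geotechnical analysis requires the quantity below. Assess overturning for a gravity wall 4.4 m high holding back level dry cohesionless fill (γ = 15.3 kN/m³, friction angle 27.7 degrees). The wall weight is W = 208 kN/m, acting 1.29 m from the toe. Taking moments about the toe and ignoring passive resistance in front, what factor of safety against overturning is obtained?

K_a = tan²(45° − 27.7°/2) = 0.3653.
P_a = ½K_aγH² = 0.5×0.3653×15.3×4.4² = 54.11 kN/m, acting at H/3 = 1.467 m above the base.
Overturning moment M_o = P_a × H/3 = 54.11 × 1.467 = 79.36.
Resisting moment M_r = W × 1.29 = 208 × 1.29 = 268.3.
FS_overturning = M_r/M_o = 268.3/79.36 = 3.381.

3.38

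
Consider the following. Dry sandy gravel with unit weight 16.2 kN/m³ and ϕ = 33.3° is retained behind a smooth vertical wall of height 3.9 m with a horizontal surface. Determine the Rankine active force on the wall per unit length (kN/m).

35.9 kN/m

K_a = tan²(45° − φ/2) = 0.2911.
P_a = ½ K_a γ H² = 0.5 × 0.2911 × 16.2 × 3.9² = 35.87 kN/m.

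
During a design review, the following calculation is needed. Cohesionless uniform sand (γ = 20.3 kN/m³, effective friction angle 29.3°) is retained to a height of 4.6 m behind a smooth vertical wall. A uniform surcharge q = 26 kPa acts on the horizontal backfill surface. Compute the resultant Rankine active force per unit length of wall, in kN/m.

K_a = tan²(45° − φ/2) = 0.3428.
Soil triangle: ½ K_a γ H² = 0.5×0.3428×20.3×4.6² = 73.63 kN/m.
Surcharge rectangle: K_a q H = 0.3428×26×4.6 = 41.00 kN/m.
Total = 73.63 + 41.00 = 114.6 kN/m.

115 kN/m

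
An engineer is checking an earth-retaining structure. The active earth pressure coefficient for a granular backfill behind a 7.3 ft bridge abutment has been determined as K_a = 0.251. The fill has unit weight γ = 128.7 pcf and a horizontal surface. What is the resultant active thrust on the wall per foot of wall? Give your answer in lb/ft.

P = ½ K_a γ H² = 0.5 × 0.251 × 128.7 × 7.3² = 860.7 lb/ft.

861 lb/ft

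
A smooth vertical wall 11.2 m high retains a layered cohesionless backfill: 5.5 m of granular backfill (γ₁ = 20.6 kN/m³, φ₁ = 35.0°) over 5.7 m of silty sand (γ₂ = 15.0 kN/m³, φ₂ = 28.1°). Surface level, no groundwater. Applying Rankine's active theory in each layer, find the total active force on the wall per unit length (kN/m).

K_a1 = tan²(45°−35.0°/2) = 0.2710; K_a2 = tan²(45°−28.1°/2) = 0.3596.
Layer 1: σ at base = K_a1 γ₁ h₁ = 30.70 kPa; P₁ = ½×30.70×5.5 = 84.43.
Layer 2: σ_v at top = γ₁h₁ = 113.3; σ_h top = K_a2×113.3 = 40.74; σ_h base = K_a2×(113.3+15.0×5.7) = 71.49.
P₂ = ½(40.74+71.49)×5.7 = 319.9. Total P_a = 84.43+319.9 = 404.3 kN/m.

404 kN/m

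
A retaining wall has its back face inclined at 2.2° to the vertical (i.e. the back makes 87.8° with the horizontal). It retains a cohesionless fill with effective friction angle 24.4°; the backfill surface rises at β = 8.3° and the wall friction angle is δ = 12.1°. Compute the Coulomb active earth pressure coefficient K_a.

0.443

K_a = sin²(α+φ) / [sin²α · sin(α−δ) · (1 + √{sin(φ+δ)sin(φ−β) / (sin(α−δ)sin(α+β))})²].
With α = 87.8°, φ = 24.4°, δ = 12.1°, β = 8.3°: K_a = 0.4433.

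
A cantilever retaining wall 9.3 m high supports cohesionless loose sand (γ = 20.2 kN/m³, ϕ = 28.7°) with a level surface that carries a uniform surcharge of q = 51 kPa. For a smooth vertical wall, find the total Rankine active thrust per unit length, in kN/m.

K_a = tan²(45° − φ/2) = 0.3511.
Soil triangle: ½ K_a γ H² = 0.5×0.3511×20.2×9.3² = 306.7 kN/m.
Surcharge rectangle: K_a q H = 0.3511×51×9.3 = 166.5 kN/m.
Total = 306.7 + 166.5 = 473.3 kN/m.

473 kN/m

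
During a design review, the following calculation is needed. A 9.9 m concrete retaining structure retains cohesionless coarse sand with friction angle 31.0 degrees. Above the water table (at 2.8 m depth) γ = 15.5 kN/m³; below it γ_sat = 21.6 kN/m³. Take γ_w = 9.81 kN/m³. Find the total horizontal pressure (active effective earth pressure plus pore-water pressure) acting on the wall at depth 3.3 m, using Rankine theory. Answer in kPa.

20.7 kPa

K_a = (1 − sin φ)/(1 + sin φ) = 0.3201.
γ' = 21.6 − 9.81 = 11.79 kN/m³.
Effective vertical stress at 3.3 m: σ'_v = 15.5×2.8 + 11.79×0.500 = 49.30 kPa.
σ'_h = K_a σ'_v = 0.3201 × 49.30 = 15.78 kPa; u = γ_w × 0.500 = 4.905 kPa.
Total σ_h = 15.78 + 4.905 = 20.68 kPa.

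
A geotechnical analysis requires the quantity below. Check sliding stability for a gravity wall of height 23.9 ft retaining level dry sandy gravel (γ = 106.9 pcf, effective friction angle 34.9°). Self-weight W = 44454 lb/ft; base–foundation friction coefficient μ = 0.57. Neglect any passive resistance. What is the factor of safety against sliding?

K_a = tan²(45° − 34.9°/2) = 0.2721.
P_a = ½K_aγH² = 0.5×0.2721×106.9×23.9² = 8309 lb/ft, acting at H/3 = 7.967 ft above the base.
FS_sliding = μW / P_a = 0.57×44454 / 8309 = 3.050.

3.05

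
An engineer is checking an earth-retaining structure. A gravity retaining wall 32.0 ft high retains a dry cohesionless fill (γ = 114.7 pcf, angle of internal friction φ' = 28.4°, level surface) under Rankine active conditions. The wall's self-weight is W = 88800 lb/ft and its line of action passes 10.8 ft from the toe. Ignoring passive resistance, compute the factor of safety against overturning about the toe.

4.31

K_a = tan²(45° − 28.4°/2) = 0.3554.
P_a = ½K_aγH² = 0.5×0.3554×114.7×32.0² = 20870 lb/ft, acting at H/3 = 10.67 ft above the base.
Overturning moment M_o = P_a × H/3 = 20870 × 10.67 = 222600.
Resisting moment M_r = W × 10.8 = 88800 × 10.8 = 959000.
FS_overturning = M_r/M_o = 959000/222600 = 4.308.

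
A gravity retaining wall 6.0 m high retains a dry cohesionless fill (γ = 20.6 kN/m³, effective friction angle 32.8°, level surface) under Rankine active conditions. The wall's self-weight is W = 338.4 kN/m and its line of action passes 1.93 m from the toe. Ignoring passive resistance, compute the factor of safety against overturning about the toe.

K_a = tan²(45° − 32.8°/2) = 0.2973.
P_a = ½K_aγH² = 0.5×0.2973×20.6×6.0² = 110.2 kN/m, acting at H/3 = 2.000 m above the base.
Overturning moment M_o = P_a × H/3 = 110.2 × 2.000 = 220.4.
Resisting moment M_r = W × 1.93 = 338.4 × 1.93 = 653.1.
FS_overturning = M_r/M_o = 653.1/220.4 = 2.963.

2.96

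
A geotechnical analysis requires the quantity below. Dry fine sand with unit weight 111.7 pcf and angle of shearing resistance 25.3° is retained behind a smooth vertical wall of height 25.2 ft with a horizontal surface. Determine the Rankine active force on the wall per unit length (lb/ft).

14200 lb/ft

K_a = tan²(45° − φ/2) = 0.4012.
P_a = ½ K_a γ H² = 0.5 × 0.4012 × 111.7 × 25.2² = 14230 lb/ft.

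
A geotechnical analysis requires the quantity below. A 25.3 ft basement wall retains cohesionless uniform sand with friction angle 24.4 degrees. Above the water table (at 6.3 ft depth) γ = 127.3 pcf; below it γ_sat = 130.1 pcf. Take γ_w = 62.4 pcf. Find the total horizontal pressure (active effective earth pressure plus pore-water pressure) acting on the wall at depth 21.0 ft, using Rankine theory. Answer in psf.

1660 psf

K_a = (1 − sin φ)/(1 + sin φ) = 0.4153.
γ' = 130.1 − 62.4 = 67.70 pcf.
Effective vertical stress at 21.0 ft: σ'_v = 127.3×6.3 + 67.70×14.7 = 1797 psf.
σ'_h = K_a σ'_v = 0.4153 × 1797 = 746.4 psf; u = γ_w × 14.7 = 917.3 psf.
Total σ_h = 746.4 + 917.3 = 1664 psf.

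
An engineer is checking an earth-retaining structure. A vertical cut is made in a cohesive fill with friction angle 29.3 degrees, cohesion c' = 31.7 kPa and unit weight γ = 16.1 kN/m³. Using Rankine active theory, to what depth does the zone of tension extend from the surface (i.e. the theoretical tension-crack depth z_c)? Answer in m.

K_a = tan²(45° − 29.3°/2) = 0.3428; √K_a = 0.5855.
The active pressure is zero where K_a γ z = 2c√K_a, so z_c = 2c/(γ√K_a) = 2×31.7/(16.1×0.5855) = 6.725 m.

6.73 m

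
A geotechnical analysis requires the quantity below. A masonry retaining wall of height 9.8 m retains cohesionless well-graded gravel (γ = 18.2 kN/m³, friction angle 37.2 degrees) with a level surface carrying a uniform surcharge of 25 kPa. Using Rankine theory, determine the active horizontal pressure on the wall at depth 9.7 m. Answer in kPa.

49.7 kPa

K_a = (1 − sin φ)/(1 + sin φ) = 0.2464.
σ_v = γz + q = 18.2 × 9.7 + 25 = 201.5 kPa.
σ_h = K_a σ_v = 0.2464 × 201.5 = 49.66 kPa.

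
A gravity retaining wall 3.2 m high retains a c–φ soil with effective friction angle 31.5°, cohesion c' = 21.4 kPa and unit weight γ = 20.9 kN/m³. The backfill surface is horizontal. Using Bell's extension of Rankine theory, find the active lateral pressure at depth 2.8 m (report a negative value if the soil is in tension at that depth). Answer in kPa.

-5.62 kPa

K_a = (1 − sin φ)/(1 + sin φ) = 0.3136.
σ_a = K_a γ z − 2c√K_a = 0.3136×20.9×2.8 − 2×21.4×0.5600 = -5.616 kPa.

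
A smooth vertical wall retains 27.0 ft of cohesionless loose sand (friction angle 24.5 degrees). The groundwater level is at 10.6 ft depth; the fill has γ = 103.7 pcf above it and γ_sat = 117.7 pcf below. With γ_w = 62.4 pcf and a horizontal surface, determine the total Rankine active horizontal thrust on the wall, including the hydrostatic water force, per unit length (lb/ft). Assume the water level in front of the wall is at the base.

21300 lb/ft

K_a = tan²(45° − φ/2) = 0.4137.
γ' = 117.7 − 62.4 = 55.30 pcf. Depth below WT = 16.4 ft.
σ'_h at WT = K_a γ d_w = 454.8 psf; at base = 454.8 + K_a γ' × 16.4 = 830.0 psf.
P₁ (0–10.6 ft) = ½×454.8×10.6 = 2410. P₂ (10.6–27.0 ft) = ½(454.8+830.0)×16.4 = 10540.
P_w = ½ γ_w h₂² = 0.5×62.4×16.4² = 8392. Total = 2410+10540+8392 = 21340 lb/ft.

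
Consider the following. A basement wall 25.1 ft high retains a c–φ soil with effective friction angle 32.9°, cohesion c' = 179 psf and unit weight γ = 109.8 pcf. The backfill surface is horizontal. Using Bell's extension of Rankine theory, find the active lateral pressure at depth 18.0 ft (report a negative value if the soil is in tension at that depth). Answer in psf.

K_a = (1 − sin φ)/(1 + sin φ) = 0.2960.
σ_a = K_a γ z − 2c√K_a = 0.2960×109.8×18.0 − 2×179×0.5441 = 390.3 psf.

390 psf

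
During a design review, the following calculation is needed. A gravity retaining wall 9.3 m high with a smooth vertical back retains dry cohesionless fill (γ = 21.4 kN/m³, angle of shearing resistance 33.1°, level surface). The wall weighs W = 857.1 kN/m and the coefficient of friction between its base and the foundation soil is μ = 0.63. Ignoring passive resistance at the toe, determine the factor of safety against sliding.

1.99

K_a = tan²(45° − 33.1°/2) = 0.2936.
P_a = ½K_aγH² = 0.5×0.2936×21.4×9.3² = 271.7 kN/m, acting at H/3 = 3.100 m above the base.
FS_sliding = μW / P_a = 0.63×857.1 / 271.7 = 1.987.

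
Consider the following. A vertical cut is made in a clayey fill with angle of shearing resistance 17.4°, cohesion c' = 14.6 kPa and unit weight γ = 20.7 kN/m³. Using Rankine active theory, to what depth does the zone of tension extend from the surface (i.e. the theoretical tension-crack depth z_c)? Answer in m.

K_a = tan²(45° − 17.4°/2) = 0.5396; √K_a = 0.7346.
The active pressure is zero where K_a γ z = 2c√K_a, so z_c = 2c/(γ√K_a) = 2×14.6/(20.7×0.7346) = 1.920 m.

1.92 m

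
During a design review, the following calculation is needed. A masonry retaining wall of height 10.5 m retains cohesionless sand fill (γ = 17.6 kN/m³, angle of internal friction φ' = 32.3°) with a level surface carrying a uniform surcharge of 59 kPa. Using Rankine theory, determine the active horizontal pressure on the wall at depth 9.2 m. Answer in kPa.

K_a = (1 − sin φ)/(1 + sin φ) = 0.3035.
σ_v = γz + q = 17.6 × 9.2 + 59 = 220.9 kPa.
σ_h = K_a σ_v = 0.3035 × 220.9 = 67.05 kPa.

67.0 kPa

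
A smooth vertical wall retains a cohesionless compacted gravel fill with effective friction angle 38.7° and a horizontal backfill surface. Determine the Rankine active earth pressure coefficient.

0.231

K_a = (1 − sin φ)/(1 + sin φ) = (1 − sin 38.7°)/(1 + sin 38.7°) = 0.2306.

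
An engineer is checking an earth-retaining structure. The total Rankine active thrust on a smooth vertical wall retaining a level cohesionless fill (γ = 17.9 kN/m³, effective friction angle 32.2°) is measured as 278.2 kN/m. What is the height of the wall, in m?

10.1 m

K_a = 0.3047. P_a = ½ K_a γ H² ⇒ H = √(2P_a/(K_a γ)).
H = √(2×278.2/(0.3047×17.9)) = 10.10 m.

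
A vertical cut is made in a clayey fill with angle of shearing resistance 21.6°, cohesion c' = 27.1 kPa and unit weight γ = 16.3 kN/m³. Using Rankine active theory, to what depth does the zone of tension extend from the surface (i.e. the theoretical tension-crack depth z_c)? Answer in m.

K_a = tan²(45° − 21.6°/2) = 0.4619; √K_a = 0.6796.
The active pressure is zero where K_a γ z = 2c√K_a, so z_c = 2c/(γ√K_a) = 2×27.1/(16.3×0.6796) = 4.893 m.

4.89 m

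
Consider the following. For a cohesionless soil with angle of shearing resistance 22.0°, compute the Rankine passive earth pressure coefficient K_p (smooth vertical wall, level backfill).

2.20

K_p = (1 + sin φ)/(1 − sin φ) = tan²(45° + 22.0°/2) = 2.198.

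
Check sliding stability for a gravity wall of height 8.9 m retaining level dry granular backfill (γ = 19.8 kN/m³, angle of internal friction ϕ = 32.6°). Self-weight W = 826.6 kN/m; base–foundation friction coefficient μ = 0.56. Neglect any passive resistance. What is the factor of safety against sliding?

K_a = tan²(45° − 32.6°/2) = 0.2997.
P_a = ½K_aγH² = 0.5×0.2997×19.8×8.9² = 235.0 kN/m, acting at H/3 = 2.967 m above the base.
FS_sliding = μW / P_a = 0.56×826.6 / 235.0 = 1.969.

1.97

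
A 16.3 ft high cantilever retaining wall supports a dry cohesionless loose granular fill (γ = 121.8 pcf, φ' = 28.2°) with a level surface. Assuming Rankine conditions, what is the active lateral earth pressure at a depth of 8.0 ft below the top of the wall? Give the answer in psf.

349 psf

K_a = (1 − sin φ)/(1 + sin φ) = 0.3582.
σ_h = K_a γ z = 0.3582 × 121.8 × 8.0 = 349.0 psf.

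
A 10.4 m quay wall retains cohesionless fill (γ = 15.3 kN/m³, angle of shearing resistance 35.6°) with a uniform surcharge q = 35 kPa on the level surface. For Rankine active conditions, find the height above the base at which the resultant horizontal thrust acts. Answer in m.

K_a = 0.2641.
Triangular part P₁ = ½K_aγH² = 218.5 at H/3 = 3.467 m; rectangular part P₂ = K_a q H = 96.14 at H/2 = 5.200 m.
ȳ = (P₁·3.467 + P₂·5.200)/(P₁+P₂) = 3.996 m.

4.00 m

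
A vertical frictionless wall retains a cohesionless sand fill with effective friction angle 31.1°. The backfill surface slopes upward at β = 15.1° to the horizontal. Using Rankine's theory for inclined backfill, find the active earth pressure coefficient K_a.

K_a = cos β · (cos β − √(cos²β − cos²φ)) / (cos β + √(cos²β − cos²φ)).
cos β = 0.9655, cos φ = 0.8563, √(cos²β − cos²φ) = 0.4460.
K_a = 0.9655 × (0.9655 − 0.4460)/(0.9655 + 0.4460) = 0.3553.

0.355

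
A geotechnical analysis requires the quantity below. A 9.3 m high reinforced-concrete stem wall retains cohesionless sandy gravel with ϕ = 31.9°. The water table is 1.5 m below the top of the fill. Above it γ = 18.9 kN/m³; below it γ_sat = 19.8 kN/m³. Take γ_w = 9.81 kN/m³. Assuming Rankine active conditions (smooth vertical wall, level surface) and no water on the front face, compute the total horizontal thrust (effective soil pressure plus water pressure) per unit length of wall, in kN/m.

K_a = tan²(45° − φ/2) = 0.3085.
γ' = 19.8 − 9.81 = 9.990 kN/m³. Depth below WT = 7.8 m.
σ'_h at WT = K_a γ d_w = 8.747 kPa; at base = 8.747 + K_a γ' × 7.8 = 32.79 kPa.
P₁ (0–1.5 m) = ½×8.747×1.5 = 6.560. P₂ (1.5–9.3 m) = ½(8.747+32.79)×7.8 = 162.0.
P_w = ½ γ_w h₂² = 0.5×9.81×7.8² = 298.4. Total = 6.560+162.0+298.4 = 467.0 kN/m.

467 kN/m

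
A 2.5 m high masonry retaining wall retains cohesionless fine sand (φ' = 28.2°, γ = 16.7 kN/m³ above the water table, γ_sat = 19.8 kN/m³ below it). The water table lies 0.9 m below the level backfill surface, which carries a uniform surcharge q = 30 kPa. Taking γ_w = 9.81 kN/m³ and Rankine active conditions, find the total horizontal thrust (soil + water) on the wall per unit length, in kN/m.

K_a = tan²(45° − φ/2) = 0.3582.
γ' = 19.8 − 9.81 = 9.990 kN/m³. h₂ = H − d_w = 1.6 m.
σ'_h: at surface K_a·q = 10.75; at WT K_a(q+γd_w) = 16.13; at base K_a(q+γd_w+γ'h₂) = 21.85 kPa.
P₁ = ½(10.75+16.13)×0.9 = 12.09; P₂ = ½(16.13+21.85)×1.6 = 30.39; P_w = ½γ_w h₂² = 12.56.
Total = 12.09+30.39+12.56 = 55.04 kN/m.

55.0 kN/m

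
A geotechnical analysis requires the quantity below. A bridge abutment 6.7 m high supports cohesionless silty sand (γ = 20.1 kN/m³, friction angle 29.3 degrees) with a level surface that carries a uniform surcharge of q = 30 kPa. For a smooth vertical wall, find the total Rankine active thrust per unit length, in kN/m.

K_a = tan²(45° − φ/2) = 0.3428.
Soil triangle: ½ K_a γ H² = 0.5×0.3428×20.1×6.7² = 154.7 kN/m.
Surcharge rectangle: K_a q H = 0.3428×30×6.7 = 68.91 kN/m.
Total = 154.7 + 68.91 = 223.6 kN/m.

224 kN/m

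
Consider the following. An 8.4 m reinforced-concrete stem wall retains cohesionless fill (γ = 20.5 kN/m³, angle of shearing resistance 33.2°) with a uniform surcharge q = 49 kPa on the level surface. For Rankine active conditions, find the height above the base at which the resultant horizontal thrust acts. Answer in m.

3.31 m

K_a = 0.2924.
Triangular part P₁ = ½K_aγH² = 211.4 at H/3 = 2.800 m; rectangular part P₂ = K_a q H = 120.3 at H/2 = 4.200 m.
ȳ = (P₁·2.800 + P₂·4.200)/(P₁+P₂) = 3.308 m.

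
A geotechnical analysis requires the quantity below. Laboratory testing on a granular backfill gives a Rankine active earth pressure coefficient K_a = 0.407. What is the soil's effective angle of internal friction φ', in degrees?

24.9°

K_a = tan²(45° − φ/2) ⇒ 45° − φ/2 = arctan(√0.407) = 32.54°.
φ = 2(45° − 32.54°) = 24.93°.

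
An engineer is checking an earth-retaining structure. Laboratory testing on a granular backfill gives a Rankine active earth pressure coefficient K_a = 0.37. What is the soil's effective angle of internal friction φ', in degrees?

K_a = tan²(45° − φ/2) ⇒ 45° − φ/2 = arctan(√0.37) = 31.31°.
φ = 2(45° − 31.31°) = 27.38°.

27.4°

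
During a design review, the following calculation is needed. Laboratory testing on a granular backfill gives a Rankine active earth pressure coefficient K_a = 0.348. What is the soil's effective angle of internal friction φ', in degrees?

28.9°

K_a = tan²(45° − φ/2) ⇒ 45° − φ/2 = arctan(√0.348) = 30.54°.
φ = 2(45° − 30.54°) = 28.93°.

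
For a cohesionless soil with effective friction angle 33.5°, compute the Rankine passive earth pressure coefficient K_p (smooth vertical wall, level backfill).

3.46

K_p = (1 + sin φ)/(1 − sin φ) = tan²(45° + 33.5°/2) = 3.464.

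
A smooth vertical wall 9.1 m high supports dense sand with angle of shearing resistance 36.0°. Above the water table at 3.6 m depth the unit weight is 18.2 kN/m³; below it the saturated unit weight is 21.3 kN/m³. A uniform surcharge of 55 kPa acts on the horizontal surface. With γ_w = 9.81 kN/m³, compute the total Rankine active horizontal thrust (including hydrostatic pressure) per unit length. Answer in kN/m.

448 kN/m

K_a = tan²(45° − φ/2) = 0.2596.
γ' = 21.3 − 9.81 = 11.49 kN/m³. h₂ = H − d_w = 5.5 m.
σ'_h: at surface K_a·q = 14.28; at WT K_a(q+γd_w) = 31.29; at base K_a(q+γd_w+γ'h₂) = 47.70 kPa.
P₁ = ½(14.28+31.29)×3.6 = 82.02; P₂ = ½(31.29+47.70)×5.5 = 217.2; P_w = ½γ_w h₂² = 148.4.
Total = 82.02+217.2+148.4 = 447.6 kN/m.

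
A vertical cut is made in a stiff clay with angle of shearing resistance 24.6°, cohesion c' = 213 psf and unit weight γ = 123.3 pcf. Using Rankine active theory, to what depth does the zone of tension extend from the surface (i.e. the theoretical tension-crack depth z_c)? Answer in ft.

5.38 ft

K_a = tan²(45° − 24.6°/2) = 0.4121; √K_a = 0.6420.
The active pressure is zero where K_a γ z = 2c√K_a, so z_c = 2c/(γ√K_a) = 2×213/(123.3×0.6420) = 5.382 ft.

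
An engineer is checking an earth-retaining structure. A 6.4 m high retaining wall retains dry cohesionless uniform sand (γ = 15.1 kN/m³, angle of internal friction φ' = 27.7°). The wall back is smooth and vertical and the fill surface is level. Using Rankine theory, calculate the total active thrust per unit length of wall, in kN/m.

K_a = tan²(45° − φ/2) = 0.3653.
P_a = ½ K_a γ H² = 0.5 × 0.3653 × 15.1 × 6.4² = 113.0 kN/m.

113 kN/m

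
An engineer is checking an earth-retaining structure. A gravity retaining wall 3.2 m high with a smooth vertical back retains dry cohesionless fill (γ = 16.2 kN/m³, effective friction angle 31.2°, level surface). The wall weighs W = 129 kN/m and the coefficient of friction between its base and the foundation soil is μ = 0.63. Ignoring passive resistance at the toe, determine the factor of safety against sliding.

K_a = tan²(45° − 31.2°/2) = 0.3175.
P_a = ½K_aγH² = 0.5×0.3175×16.2×3.2² = 26.33 kN/m, acting at H/3 = 1.067 m above the base.
FS_sliding = μW / P_a = 0.63×129 / 26.33 = 3.086.

3.09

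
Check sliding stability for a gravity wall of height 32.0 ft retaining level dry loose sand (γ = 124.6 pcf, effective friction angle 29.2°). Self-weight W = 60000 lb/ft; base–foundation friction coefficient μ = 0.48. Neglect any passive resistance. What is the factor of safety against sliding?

K_a = tan²(45° − 29.2°/2) = 0.3442.
P_a = ½K_aγH² = 0.5×0.3442×124.6×32.0² = 21960 lb/ft, acting at H/3 = 10.67 ft above the base.
FS_sliding = μW / P_a = 0.48×60000 / 21960 = 1.312.

1.31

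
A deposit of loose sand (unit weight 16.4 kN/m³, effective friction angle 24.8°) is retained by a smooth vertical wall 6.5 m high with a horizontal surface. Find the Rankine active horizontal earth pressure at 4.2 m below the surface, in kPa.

K_a = (1 − sin φ)/(1 + sin φ) = 0.4090.
σ_h = K_a γ z = 0.4090 × 16.4 × 4.2 = 28.17 kPa.

28.2 kPa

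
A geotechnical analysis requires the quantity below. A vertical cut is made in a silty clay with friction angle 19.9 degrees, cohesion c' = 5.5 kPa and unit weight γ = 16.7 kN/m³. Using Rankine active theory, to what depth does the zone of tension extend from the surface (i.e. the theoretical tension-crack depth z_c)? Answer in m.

K_a = tan²(45° − 19.9°/2) = 0.4921; √K_a = 0.7015.
The active pressure is zero where K_a γ z = 2c√K_a, so z_c = 2c/(γ√K_a) = 2×5.5/(16.7×0.7015) = 0.9390 m.

0.939 m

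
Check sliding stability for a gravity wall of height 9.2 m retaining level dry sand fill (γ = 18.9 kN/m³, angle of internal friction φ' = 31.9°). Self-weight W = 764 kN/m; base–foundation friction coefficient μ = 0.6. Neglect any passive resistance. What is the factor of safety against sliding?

K_a = tan²(45° − 31.9°/2) = 0.3085.
P_a = ½K_aγH² = 0.5×0.3085×18.9×9.2² = 246.8 kN/m, acting at H/3 = 3.067 m above the base.
FS_sliding = μW / P_a = 0.6×764 / 246.8 = 1.858.

1.86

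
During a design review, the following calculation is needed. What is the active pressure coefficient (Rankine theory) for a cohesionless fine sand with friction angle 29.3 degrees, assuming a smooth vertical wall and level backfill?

0.343

K_a = (1 − sin φ)/(1 + sin φ) = (1 − sin 29.3°)/(1 + sin 29.3°) = 0.3428.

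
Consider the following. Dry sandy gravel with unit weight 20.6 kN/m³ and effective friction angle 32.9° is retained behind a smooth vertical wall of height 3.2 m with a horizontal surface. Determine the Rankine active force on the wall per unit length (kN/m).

K_a = tan²(45° − φ/2) = 0.2960.
P_a = ½ K_a γ H² = 0.5 × 0.2960 × 20.6 × 3.2² = 31.22 kN/m.

31.2 kN/m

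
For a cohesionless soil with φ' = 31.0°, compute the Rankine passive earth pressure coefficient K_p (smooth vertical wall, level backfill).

3.12

K_p = (1 + sin φ)/(1 − sin φ) = tan²(45° + 31.0°/2) = 3.124.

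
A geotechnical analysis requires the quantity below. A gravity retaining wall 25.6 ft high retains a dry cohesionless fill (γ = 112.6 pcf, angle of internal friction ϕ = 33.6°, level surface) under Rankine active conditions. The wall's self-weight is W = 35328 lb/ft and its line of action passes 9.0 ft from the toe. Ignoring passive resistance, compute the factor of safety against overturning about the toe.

3.51

K_a = tan²(45° − 33.6°/2) = 0.2875.
P_a = ½K_aγH² = 0.5×0.2875×112.6×25.6² = 10610 lb/ft, acting at H/3 = 8.533 ft above the base.
Overturning moment M_o = P_a × H/3 = 10610 × 8.533 = 90520.
Resisting moment M_r = W × 9.0 = 35328 × 9.0 = 318000.
FS_overturning = M_r/M_o = 318000/90520 = 3.512.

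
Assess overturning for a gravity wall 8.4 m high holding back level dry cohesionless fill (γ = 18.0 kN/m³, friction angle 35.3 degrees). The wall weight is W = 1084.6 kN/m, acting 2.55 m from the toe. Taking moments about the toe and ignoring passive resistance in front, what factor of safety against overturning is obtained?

5.81

K_a = tan²(45° − 35.3°/2) = 0.2675.
P_a = ½K_aγH² = 0.5×0.2675×18.0×8.4² = 169.9 kN/m, acting at H/3 = 2.800 m above the base.
Overturning moment M_o = P_a × H/3 = 169.9 × 2.800 = 475.7.
Resisting moment M_r = W × 2.55 = 1084.6 × 2.55 = 2766.
FS_overturning = M_r/M_o = 2766/475.7 = 5.814.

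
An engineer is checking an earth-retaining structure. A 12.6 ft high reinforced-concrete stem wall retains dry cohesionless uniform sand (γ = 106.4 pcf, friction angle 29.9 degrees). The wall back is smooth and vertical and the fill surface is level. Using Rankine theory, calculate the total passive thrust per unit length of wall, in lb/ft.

K_p = tan²(45° + φ/2) = 2.988.
P_p = ½ K_p γ H² = 0.5 × 2.988 × 106.4 × 12.6² = 25240 lb/ft.

25200 lb/ft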